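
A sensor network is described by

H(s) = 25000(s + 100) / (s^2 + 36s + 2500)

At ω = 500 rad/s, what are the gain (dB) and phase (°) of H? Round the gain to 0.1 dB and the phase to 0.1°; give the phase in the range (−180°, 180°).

34.2 dB, -97.2°

At s = jω = j500:
zero (s+100): 100 + j500 → |·| = √(100²+500²) = √260000 ≈ 509.9, ∠ = arctan(500/100) ≈ 78.69°
quadratic: (j500)² + 36·j500 + 2500 = -247500 + j18000 → |·| ≈ 2.4815e+05, ∠ ≈ 175.84°
|H| = 25000 · 509.9 / 2.4815e+05 ≈ 51.37
Gain = 20 log₁₀(51.37) ≈ 34.21 dB
∠H = 78.69° − 175.84° = -97.15°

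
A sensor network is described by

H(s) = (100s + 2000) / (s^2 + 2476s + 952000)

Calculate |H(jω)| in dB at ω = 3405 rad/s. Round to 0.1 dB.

Substitute s = j3405:
Numerator: 100(j3405) + 2000 = 2000 + j340500
Denominator: (j3405)^2 + 2476(j3405) + 952000 = -10642025 + j8430780
|N| = √(2000² + 340500²) ≈ 3.4051e+05, ∠N ≈ 89.66°
|D| = √(10642025² + 8430780²) ≈ 1.3577e+07, ∠D ≈ 141.61°
|H| = 3.4051e+05 / 1.3577e+07 ≈ 0.02508
Gain = 20 log₁₀(0.02508) ≈ -32.01 dB

-32.0 dB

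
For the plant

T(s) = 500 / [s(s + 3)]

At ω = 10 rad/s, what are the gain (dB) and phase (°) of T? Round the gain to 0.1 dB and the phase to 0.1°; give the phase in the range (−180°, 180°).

At s = jω = j10:
pole (s+3): 3 + j10 → |·| = √(3²+10²) = √109 ≈ 10.44, ∠ = arctan(10/3) ≈ 73.30°
pole at origin: |s| = 10, ∠ = 90.00° (in denominator)
|T| = 500 / 104.4 ≈ 4.7893
Gain = 20 log₁₀(4.7893) ≈ 13.61 dB
∠T = 0.00° − 163.30° = -163.30°

13.6 dB, -163.3°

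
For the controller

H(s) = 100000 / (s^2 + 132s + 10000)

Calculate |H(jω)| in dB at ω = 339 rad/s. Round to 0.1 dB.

-1.1 dB

At s = jω = j339:
quadratic: (j339)² + 132·j339 + 10000 = -104921 + j44748 → |·| ≈ 1.1406e+05, ∠ ≈ 156.90°
|H| = 100000 / 1.1406e+05 ≈ 0.87673
Gain = 20 log₁₀(0.87673) ≈ -1.14 dB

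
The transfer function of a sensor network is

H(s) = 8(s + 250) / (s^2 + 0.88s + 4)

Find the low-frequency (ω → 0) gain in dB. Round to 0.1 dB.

54.0 dB

H(0) = 8·250 / 4 = 500
20 log₁₀(500) ≈ 53.98 dB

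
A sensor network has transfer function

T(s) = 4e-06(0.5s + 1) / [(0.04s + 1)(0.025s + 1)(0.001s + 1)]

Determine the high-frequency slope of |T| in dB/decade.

-40 dB/decade

Each pole contributes −20 dB/decade at high frequency; each zero contributes +20 dB/decade.
Net: 1 zero(s) − 3 pole(s) → -40 dB/decade.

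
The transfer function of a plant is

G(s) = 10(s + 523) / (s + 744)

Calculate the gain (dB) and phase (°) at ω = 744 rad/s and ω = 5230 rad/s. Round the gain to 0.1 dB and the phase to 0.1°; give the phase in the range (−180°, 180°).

At s = jω = j744:
zero (s+523): 523 + j744 → |·| = √(523²+744²) = √827065 ≈ 909.43, ∠ = arctan(744/523) ≈ 54.89°
pole (s+744): 744 + j744 → |·| = √(744²+744²) = √1107072 ≈ 1052.2, ∠ = arctan(744/744) ≈ 45.00°
|G| = 10 · 909.43 / 1052.2 ≈ 8.6431
Gain = 20 log₁₀(8.6431) ≈ 18.73 dB
∠G = 54.89° − 45.00° = 9.89°

At s = jω = j5230:
zero (s+523): 523 + j5230 → |·| = √(523²+5230²) = √27626429 ≈ 5256.1, ∠ = arctan(5230/523) ≈ 84.29°
pole (s+744): 744 + j5230 → |·| = √(744²+5230²) = √27906436 ≈ 5282.7, ∠ = arctan(5230/744) ≈ 81.90°
|G| = 10 · 5256.1 / 5282.7 ≈ 9.9496
Gain = 20 log₁₀(9.9496) ≈ 19.96 dB
∠G = 84.29° − 81.90° = 2.39°

ω = 744: 18.7 dB, 9.9°; ω = 5230: 20.0 dB, 2.4°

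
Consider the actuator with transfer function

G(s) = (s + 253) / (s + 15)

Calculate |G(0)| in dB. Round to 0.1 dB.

24.5 dB

G(0) = 1·253 / (15) ≈ 16.867
20 log₁₀(16.867) ≈ 24.54 dB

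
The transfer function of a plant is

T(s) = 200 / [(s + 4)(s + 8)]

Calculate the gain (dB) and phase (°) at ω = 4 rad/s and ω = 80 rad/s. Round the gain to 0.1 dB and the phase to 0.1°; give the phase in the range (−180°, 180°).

ω = 4: 11.9 dB, -71.6°; ω = 80: -30.2 dB, -171.4°

At s = jω = j4:
pole (s+4): 4 + j4 → |·| = √(4²+4²) = √32 ≈ 5.6569, ∠ = arctan(4/4) ≈ 45.00°
pole (s+8): 8 + j4 → |·| = √(8²+4²) = √80 ≈ 8.9443, ∠ = arctan(4/8) ≈ 26.57°
|T| = 200 / 50.597 ≈ 3.9528
Gain = 20 log₁₀(3.9528) ≈ 11.94 dB
∠T = 0.00° − 71.57° = -71.57°

At s = jω = j80:
pole (s+4): 4 + j80 → |·| = √(4²+80²) = √6416 ≈ 80.1, ∠ = arctan(80/4) ≈ 87.14°
pole (s+8): 8 + j80 → |·| = √(8²+80²) = √6464 ≈ 80.399, ∠ = arctan(80/8) ≈ 84.29°
|T| = 200 / 6440 ≈ 0.031056
Gain = 20 log₁₀(0.031056) ≈ -30.16 dB
∠T = 0.00° − 171.43° = -171.43°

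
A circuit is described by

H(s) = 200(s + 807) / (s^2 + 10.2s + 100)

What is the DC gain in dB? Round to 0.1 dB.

H(0) = 200·807 / 100 = 1614
20 log₁₀(1614) ≈ 64.16 dB

64.2 dB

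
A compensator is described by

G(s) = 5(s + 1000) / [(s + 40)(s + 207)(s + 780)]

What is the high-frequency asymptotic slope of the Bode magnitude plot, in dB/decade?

-40 dB/decade

Each pole contributes −20 dB/decade at high frequency; each zero contributes +20 dB/decade.
Net: 1 zero(s) − 3 pole(s) → -40 dB/decade.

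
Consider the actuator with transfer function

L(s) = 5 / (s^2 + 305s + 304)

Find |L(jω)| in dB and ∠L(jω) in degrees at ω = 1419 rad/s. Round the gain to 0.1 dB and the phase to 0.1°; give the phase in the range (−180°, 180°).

-112.3 dB, -167.9°

Substitute s = j1419:
Numerator: 5 = 5 + j0
Denominator: (j1419)^2 + 305(j1419) + 304 = -2013257 + j432795
|N| = √(5² + 0²) ≈ 5, ∠N ≈ 0.00°
|D| = √(2013257² + 432795²) ≈ 2.0593e+06, ∠D ≈ 167.87°
|L| = 5 / 2.0593e+06 ≈ 2.428e-06
Gain = 20 log₁₀(2.428e-06) ≈ -112.30 dB
∠L = 0.00° − 167.87° = -167.87°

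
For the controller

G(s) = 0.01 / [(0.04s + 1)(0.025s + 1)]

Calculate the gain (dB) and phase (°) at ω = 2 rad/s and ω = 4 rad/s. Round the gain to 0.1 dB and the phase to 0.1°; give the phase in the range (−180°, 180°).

At ω = 2 rad/s:
pole (1 + j2·0.04) = 1 + j0.08 → |·| ≈ 1.0032, ∠ ≈ 4.57°
pole (1 + j2·0.025) = 1 + j0.05 → |·| ≈ 1.0012, ∠ ≈ 2.86°
|G| = 0.01 · 1 / (1.0032 · 1.0012) ≈ 0.0099562
Gain = 20 log₁₀(0.0099562) ≈ -40.04 dB
∠G = (0°) − (4.57° + 2.86°) = -7.43°

At ω = 4 rad/s:
pole (1 + j4·0.04) = 1 + j0.16 → |·| ≈ 1.0127, ∠ ≈ 9.09°
pole (1 + j4·0.025) = 1 + j0.1 → |·| ≈ 1.005, ∠ ≈ 5.71°
|G| = 0.01 · 1 / (1.0127 · 1.005) ≈ 0.0098255
Gain = 20 log₁₀(0.0098255) ≈ -40.15 dB
∠G = (0°) − (9.09° + 5.71°) = -14.80°

ω = 2: -40.0 dB, -7.4°; ω = 4: -40.2 dB, -14.8°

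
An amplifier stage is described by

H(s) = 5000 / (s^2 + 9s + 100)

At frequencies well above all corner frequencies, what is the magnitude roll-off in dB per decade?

-40 dB/decade

Each pole contributes −20 dB/decade at high frequency; each zero contributes +20 dB/decade.
Net: 0 zero(s) − 2 pole(s) → -40 dB/decade.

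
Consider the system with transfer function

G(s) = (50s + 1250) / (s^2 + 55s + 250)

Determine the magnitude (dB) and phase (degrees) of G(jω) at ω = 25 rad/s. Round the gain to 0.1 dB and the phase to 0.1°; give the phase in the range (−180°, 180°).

1.9 dB, -60.3°

Substitute s = j25:
Numerator: 50(j25) + 1250 = 1250 + j1250
Denominator: (j25)^2 + 55(j25) + 250 = -375 + j1375
|N| = √(1250² + 1250²) ≈ 1767.8, ∠N ≈ 45.00°
|D| = √(375² + 1375²) ≈ 1425.2, ∠D ≈ 105.26°
|G| = 1767.8 / 1425.2 ≈ 1.2404
Gain = 20 log₁₀(1.2404) ≈ 1.87 dB
∠G = 45.00° − 105.26° = -60.26°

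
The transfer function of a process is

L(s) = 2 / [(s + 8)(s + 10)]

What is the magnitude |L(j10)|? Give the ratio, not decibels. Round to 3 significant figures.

At s = jω = j10:
pole (s+8): 8 + j10 → |·| = √(8²+10²) = √164 ≈ 12.806, ∠ = arctan(10/8) ≈ 51.34°
pole (s+10): 10 + j10 → |·| = √(10²+10²) = √200 ≈ 14.142, ∠ = arctan(10/10) ≈ 45.00°
|L| = 2 / 181.1 ≈ 0.011044

0.0110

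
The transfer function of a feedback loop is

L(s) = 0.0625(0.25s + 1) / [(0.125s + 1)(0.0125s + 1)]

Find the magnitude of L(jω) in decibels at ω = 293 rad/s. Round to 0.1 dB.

-29.7 dB

At ω = 293 rad/s:
zero (1 + j293·0.25) = 1 + j73.25 → |·| ≈ 73.257, ∠ ≈ 89.22°
pole (1 + j293·0.125) = 1 + j36.625 → |·| ≈ 36.639, ∠ ≈ 88.44°
pole (1 + j293·0.0125) = 1 + j3.6625 → |·| ≈ 3.7966, ∠ ≈ 74.73°
|L| = 0.0625 · 73.257 / (36.639 · 3.7966) ≈ 0.032915
Gain = 20 log₁₀(0.032915) ≈ -29.65 dB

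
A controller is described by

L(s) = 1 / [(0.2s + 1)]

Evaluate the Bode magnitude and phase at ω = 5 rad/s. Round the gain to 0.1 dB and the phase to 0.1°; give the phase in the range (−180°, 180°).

At ω = 5 rad/s:
pole (1 + j5·0.2) = 1 + j1 → |·| ≈ 1.4142, ∠ ≈ 45.00°
|L| = 1 · 1 / (1.4142) ≈ 0.70711
Gain = 20 log₁₀(0.70711) ≈ -3.01 dB
∠L = (0°) − (45.00°) = -45.00°

-3.0 dB, -45.0°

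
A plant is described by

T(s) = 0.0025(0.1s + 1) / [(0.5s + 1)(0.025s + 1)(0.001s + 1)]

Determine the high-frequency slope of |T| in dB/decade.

Each pole contributes −20 dB/decade at high frequency; each zero contributes +20 dB/decade.
Net: 1 zero(s) − 3 pole(s) → -40 dB/decade.

-40 dB/decade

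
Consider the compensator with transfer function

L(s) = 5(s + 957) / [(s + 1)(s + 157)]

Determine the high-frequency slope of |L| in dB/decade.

-20 dB/decade

Each pole contributes −20 dB/decade at high frequency; each zero contributes +20 dB/decade.
Net: 1 zero(s) − 2 pole(s) → -20 dB/decade.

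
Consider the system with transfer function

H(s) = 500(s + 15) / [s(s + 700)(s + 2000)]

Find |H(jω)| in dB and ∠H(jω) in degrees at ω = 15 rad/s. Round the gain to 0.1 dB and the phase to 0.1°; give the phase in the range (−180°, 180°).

-65.9 dB, -46.7°

At s = jω = j15:
zero (s+15): 15 + j15 → |·| = √(15²+15²) = √450 ≈ 21.213, ∠ = arctan(15/15) ≈ 45.00°
pole (s+700): 700 + j15 → |·| = √(700²+15²) = √490225 ≈ 700.16, ∠ = arctan(15/700) ≈ 1.23°
pole (s+2000): 2000 + j15 → |·| = √(2000²+15²) = √4000225 ≈ 2000.1, ∠ = arctan(15/2000) ≈ 0.43°
pole at origin: |s| = 15, ∠ = 90.00° (in denominator)
|H| = 500 · 21.213 / 2.1006e+07 ≈ 0.00050493
Gain = 20 log₁₀(0.00050493) ≈ -65.94 dB
∠H = 45.00° − 91.66° = -46.66°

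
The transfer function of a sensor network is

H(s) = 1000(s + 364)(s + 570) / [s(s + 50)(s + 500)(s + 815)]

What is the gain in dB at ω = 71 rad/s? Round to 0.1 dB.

-21.6 dB

At s = jω = j71:
zero (s+364): 364 + j71 → |·| = √(364²+71²) = √137537 ≈ 370.86, ∠ = arctan(71/364) ≈ 11.04°
zero (s+570): 570 + j71 → |·| = √(570²+71²) = √329941 ≈ 574.4, ∠ = arctan(71/570) ≈ 7.10°
pole (s+50): 50 + j71 → |·| = √(50²+71²) = √7541 ≈ 86.839, ∠ = arctan(71/50) ≈ 54.85°
pole (s+500): 500 + j71 → |·| = √(500²+71²) = √255041 ≈ 505.02, ∠ = arctan(71/500) ≈ 8.08°
pole (s+815): 815 + j71 → |·| = √(815²+71²) = √669266 ≈ 818.09, ∠ = arctan(71/815) ≈ 4.98°
pole at origin: |s| = 71, ∠ = 90.00° (in denominator)
|H| = 1000 · 2.1302e+05 / 2.5473e+09 ≈ 0.083626
Gain = 20 log₁₀(0.083626) ≈ -21.55 dB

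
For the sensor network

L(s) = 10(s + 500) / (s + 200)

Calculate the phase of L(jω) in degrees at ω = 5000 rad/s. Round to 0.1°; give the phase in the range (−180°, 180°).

At s = jω = j5000:
zero (s+500): 500 + j5000 → |·| = √(500²+5000²) = √25250000 ≈ 5024.9, ∠ = arctan(5000/500) ≈ 84.29°
pole (s+200): 200 + j5000 → |·| = √(200²+5000²) = √25040000 ≈ 5004, ∠ = arctan(5000/200) ≈ 87.71°
∠L = 84.29° − 87.71° = -3.42°

-3.4°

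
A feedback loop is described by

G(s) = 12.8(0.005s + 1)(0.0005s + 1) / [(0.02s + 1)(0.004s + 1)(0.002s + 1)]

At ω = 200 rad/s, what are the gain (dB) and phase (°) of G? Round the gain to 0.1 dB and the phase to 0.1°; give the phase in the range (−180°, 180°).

At ω = 200 rad/s:
zero (1 + j200·0.005) = 1 + j1 → |·| ≈ 1.4142, ∠ ≈ 45.00°
zero (1 + j200·0.0005) = 1 + j0.1 → |·| ≈ 1.005, ∠ ≈ 5.71°
pole (1 + j200·0.02) = 1 + j4 → |·| ≈ 4.1231, ∠ ≈ 75.96°
pole (1 + j200·0.004) = 1 + j0.8 → |·| ≈ 1.2806, ∠ ≈ 38.66°
pole (1 + j200·0.002) = 1 + j0.4 → |·| ≈ 1.077, ∠ ≈ 21.80°
|G| = 12.8 · 1.4142 · 1.005 / (4.1231 · 1.2806 · 1.077) ≈ 3.1991
Gain = 20 log₁₀(3.1991) ≈ 10.10 dB
∠G = (45.00° + 5.71°) − (75.96° + 38.66° + 21.80°) = -85.71°

10.1 dB, -85.7°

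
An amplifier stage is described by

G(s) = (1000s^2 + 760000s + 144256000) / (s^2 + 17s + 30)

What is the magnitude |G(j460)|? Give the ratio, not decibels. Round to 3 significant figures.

Substitute s = j460:
Numerator: 1000(j460)^2 + 760000(j460) + 144256000 = -67344000 + j349600000
Denominator: (j460)^2 + 17(j460) + 30 = -211570 + j7820
|N| = √(67344000² + 349600000²) ≈ 3.5603e+08, ∠N ≈ 100.90°
|D| = √(211570² + 7820²) ≈ 2.1171e+05, ∠D ≈ 177.88°
|G| = 3.5603e+08 / 2.1171e+05 ≈ 1681.7

1.68e+03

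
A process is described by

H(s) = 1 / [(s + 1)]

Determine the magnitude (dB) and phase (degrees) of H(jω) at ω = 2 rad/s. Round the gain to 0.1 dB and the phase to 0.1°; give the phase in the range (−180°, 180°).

-7.0 dB, -63.4°

At ω = 2 rad/s:
pole (1 + j2·1) = 1 + j2 → |·| ≈ 2.2361, ∠ ≈ 63.43°
|H| = 1 · 1 / (2.2361) ≈ 0.44721
Gain = 20 log₁₀(0.44721) ≈ -6.99 dB
∠H = (0°) − (63.43°) = -63.43°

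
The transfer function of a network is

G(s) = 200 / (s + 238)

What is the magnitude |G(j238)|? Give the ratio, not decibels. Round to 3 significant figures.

At s = jω = j238:
pole (s+238): 238 + j238 → |·| = √(238²+238²) = √113288 ≈ 336.58, ∠ = arctan(238/238) ≈ 45.00°
|G| = 200 / 336.58 ≈ 0.59421

0.594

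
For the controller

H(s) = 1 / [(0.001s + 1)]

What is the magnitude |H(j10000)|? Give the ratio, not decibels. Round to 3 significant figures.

0.0995

At ω = 10000 rad/s:
pole (1 + j10000·0.001) = 1 + j10 → |·| ≈ 10.05, ∠ ≈ 84.29°
|H| = 1 · 1 / (10.05) ≈ 0.099502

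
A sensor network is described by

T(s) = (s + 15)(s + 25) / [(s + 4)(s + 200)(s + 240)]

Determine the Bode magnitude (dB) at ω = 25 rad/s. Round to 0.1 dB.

At s = jω = j25:
zero (s+15): 15 + j25 → |·| = √(15²+25²) = √850 ≈ 29.155, ∠ = arctan(25/15) ≈ 59.04°
zero (s+25): 25 + j25 → |·| = √(25²+25²) = √1250 ≈ 35.355, ∠ = arctan(25/25) ≈ 45.00°
pole (s+4): 4 + j25 → |·| = √(4²+25²) = √641 ≈ 25.318, ∠ = arctan(25/4) ≈ 80.91°
pole (s+200): 200 + j25 → |·| = √(200²+25²) = √40625 ≈ 201.56, ∠ = arctan(25/200) ≈ 7.13°
pole (s+240): 240 + j25 → |·| = √(240²+25²) = √58225 ≈ 241.3, ∠ = arctan(25/240) ≈ 5.95°
|T| = 1 · 1030.8 / 1.2314e+06 ≈ 0.0008371
Gain = 20 log₁₀(0.0008371) ≈ -61.54 dB

-61.5 dB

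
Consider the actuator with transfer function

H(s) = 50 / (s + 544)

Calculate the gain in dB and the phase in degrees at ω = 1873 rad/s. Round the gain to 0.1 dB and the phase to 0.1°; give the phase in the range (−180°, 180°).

-31.8 dB, -73.8°

Substitute s = j1873:
Numerator: 50 = 50 + j0
Denominator: (j1873) + 544 = 544 + j1873
|N| = √(50² + 0²) ≈ 50, ∠N ≈ 0.00°
|D| = √(544² + 1873²) ≈ 1950.4, ∠D ≈ 73.80°
|H| = 50 / 1950.4 ≈ 0.025636
Gain = 20 log₁₀(0.025636) ≈ -31.82 dB
∠H = 0.00° − 73.80° = -73.80°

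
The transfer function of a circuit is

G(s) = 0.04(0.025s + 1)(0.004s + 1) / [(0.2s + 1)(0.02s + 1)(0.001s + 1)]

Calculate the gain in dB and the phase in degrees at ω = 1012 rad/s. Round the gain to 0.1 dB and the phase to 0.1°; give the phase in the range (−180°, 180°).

-62.8 dB, -58.4°

At ω = 1012 rad/s:
zero (1 + j1012·0.025) = 1 + j25.3 → |·| ≈ 25.32, ∠ ≈ 87.74°
zero (1 + j1012·0.004) = 1 + j4.048 → |·| ≈ 4.1697, ∠ ≈ 76.12°
pole (1 + j1012·0.2) = 1 + j202.4 → |·| ≈ 202.4, ∠ ≈ 89.72°
pole (1 + j1012·0.02) = 1 + j20.24 → |·| ≈ 20.265, ∠ ≈ 87.17°
pole (1 + j1012·0.001) = 1 + j1.012 → |·| ≈ 1.4227, ∠ ≈ 45.34°
|G| = 0.04 · 25.32 · 4.1697 / (202.4 · 20.265 · 1.4227) ≈ 0.0007237
Gain = 20 log₁₀(0.0007237) ≈ -62.81 dB
∠G = (87.74° + 76.12°) − (89.72° + 87.17° + 45.34°) = -58.37°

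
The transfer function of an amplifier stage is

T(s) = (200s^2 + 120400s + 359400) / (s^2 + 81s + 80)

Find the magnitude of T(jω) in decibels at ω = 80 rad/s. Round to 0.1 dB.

60.6 dB

Substitute s = j80:
Numerator: 200(j80)^2 + 120400(j80) + 359400 = -920600 + j9632000
Denominator: (j80)^2 + 81(j80) + 80 = -6320 + j6480
|N| = √(920600² + 9632000²) ≈ 9.6759e+06, ∠N ≈ 95.46°
|D| = √(6320² + 6480²) ≈ 9051.7, ∠D ≈ 134.28°
|T| = 9.6759e+06 / 9051.7 ≈ 1069
Gain = 20 log₁₀(1069) ≈ 60.58 dB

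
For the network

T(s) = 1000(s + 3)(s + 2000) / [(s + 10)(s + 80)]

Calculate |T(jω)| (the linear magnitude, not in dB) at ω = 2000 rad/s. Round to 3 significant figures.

1.41e+03

At s = jω = j2000:
zero (s+3): 3 + j2000 → |·| = √(3²+2000²) = √4000009 ≈ 2000, ∠ = arctan(2000/3) ≈ 89.91°
zero (s+2000): 2000 + j2000 → |·| = √(2000²+2000²) = √8000000 ≈ 2828.4, ∠ = arctan(2000/2000) ≈ 45.00°
pole (s+10): 10 + j2000 → |·| = √(10²+2000²) = √4000100 ≈ 2000, ∠ = arctan(2000/10) ≈ 89.71°
pole (s+80): 80 + j2000 → |·| = √(80²+2000²) = √4006400 ≈ 2001.6, ∠ = arctan(2000/80) ≈ 87.71°
|T| = 1000 · 5.6568e+06 / 4.0032e+06 ≈ 1413.1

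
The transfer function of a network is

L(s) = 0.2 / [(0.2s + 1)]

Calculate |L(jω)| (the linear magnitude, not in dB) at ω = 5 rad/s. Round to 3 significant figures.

0.141

At ω = 5 rad/s:
pole (1 + j5·0.2) = 1 + j1 → |·| ≈ 1.4142, ∠ ≈ 45.00°
|L| = 0.2 · 1 / (1.4142) ≈ 0.14142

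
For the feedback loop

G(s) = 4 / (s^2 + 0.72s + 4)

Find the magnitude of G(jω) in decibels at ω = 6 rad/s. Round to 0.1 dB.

-18.1 dB

At s = jω = j6:
quadratic: (j6)² + 0.72·j6 + 4 = -32 + j4.32 → |·| ≈ 32.29, ∠ ≈ 172.31°
|G| = 4 / 32.29 ≈ 0.12388
Gain = 20 log₁₀(0.12388) ≈ -18.14 dB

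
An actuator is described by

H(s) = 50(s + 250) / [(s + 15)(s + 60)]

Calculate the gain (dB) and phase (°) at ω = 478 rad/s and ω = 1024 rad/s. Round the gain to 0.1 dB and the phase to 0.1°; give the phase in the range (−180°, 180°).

ω = 478: -18.6 dB, -108.7°; ω = 1024: -26.0 dB, -99.5°

At s = jω = j478:
zero (s+250): 250 + j478 → |·| = √(250²+478²) = √290984 ≈ 539.43, ∠ = arctan(478/250) ≈ 62.39°
pole (s+15): 15 + j478 → |·| = √(15²+478²) = √228709 ≈ 478.24, ∠ = arctan(478/15) ≈ 88.20°
pole (s+60): 60 + j478 → |·| = √(60²+478²) = √232084 ≈ 481.75, ∠ = arctan(478/60) ≈ 82.85°
|H| = 50 · 539.43 / 2.3039e+05 ≈ 0.11707
Gain = 20 log₁₀(0.11707) ≈ -18.63 dB
∠H = 62.39° − 171.05° = -108.66°

At s = jω = j1024:
zero (s+250): 250 + j1024 → |·| = √(250²+1024²) = √1111076 ≈ 1054.1, ∠ = arctan(1024/250) ≈ 76.28°
pole (s+15): 15 + j1024 → |·| = √(15²+1024²) = √1048801 ≈ 1024.1, ∠ = arctan(1024/15) ≈ 89.16°
pole (s+60): 60 + j1024 → |·| = √(60²+1024²) = √1052176 ≈ 1025.8, ∠ = arctan(1024/60) ≈ 86.65°
|H| = 50 · 1054.1 / 1.0505e+06 ≈ 0.050171
Gain = 20 log₁₀(0.050171) ≈ -25.99 dB
∠H = 76.28° − 175.81° = -99.53°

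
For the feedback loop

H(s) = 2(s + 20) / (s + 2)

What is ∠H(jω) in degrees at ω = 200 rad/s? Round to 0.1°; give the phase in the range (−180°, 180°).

-5.1°

At s = jω = j200:
zero (s+20): 20 + j200 → |·| = √(20²+200²) = √40400 ≈ 201, ∠ = arctan(200/20) ≈ 84.29°
pole (s+2): 2 + j200 → |·| = √(2²+200²) = √40004 ≈ 200.01, ∠ = arctan(200/2) ≈ 89.43°
∠H = 84.29° − 89.43° = -5.14°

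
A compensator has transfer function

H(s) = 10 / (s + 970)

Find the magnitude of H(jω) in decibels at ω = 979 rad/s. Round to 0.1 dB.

Substitute s = j979:
Numerator: 10 = 10 + j0
Denominator: (j979) + 970 = 970 + j979
|N| = √(10² + 0²) ≈ 10, ∠N ≈ 0.00°
|D| = √(970² + 979²) ≈ 1378.2, ∠D ≈ 45.26°
|H| = 10 / 1378.2 ≈ 0.0072558
Gain = 20 log₁₀(0.0072558) ≈ -42.79 dB

-42.8 dB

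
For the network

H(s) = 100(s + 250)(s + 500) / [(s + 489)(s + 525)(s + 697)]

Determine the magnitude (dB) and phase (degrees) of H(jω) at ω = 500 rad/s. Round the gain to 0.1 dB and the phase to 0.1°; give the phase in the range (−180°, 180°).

-20.8 dB, -16.5°

At s = jω = j500:
zero (s+250): 250 + j500 → |·| = √(250²+500²) = √312500 ≈ 559.02, ∠ = arctan(500/250) ≈ 63.43°
zero (s+500): 500 + j500 → |·| = √(500²+500²) = √500000 ≈ 707.11, ∠ = arctan(500/500) ≈ 45.00°
pole (s+489): 489 + j500 → |·| = √(489²+500²) = √489121 ≈ 699.37, ∠ = arctan(500/489) ≈ 45.64°
pole (s+525): 525 + j500 → |·| = √(525²+500²) = √525625 ≈ 725, ∠ = arctan(500/525) ≈ 43.60°
pole (s+697): 697 + j500 → |·| = √(697²+500²) = √735809 ≈ 857.79, ∠ = arctan(500/697) ≈ 35.65°
|H| = 100 · 3.9529e+05 / 4.3494e+08 ≈ 0.090884
Gain = 20 log₁₀(0.090884) ≈ -20.83 dB
∠H = 108.43° − 124.89° = -16.46°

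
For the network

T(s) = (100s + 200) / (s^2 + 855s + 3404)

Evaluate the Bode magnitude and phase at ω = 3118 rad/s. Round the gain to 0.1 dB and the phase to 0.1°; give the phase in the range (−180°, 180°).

Substitute s = j3118:
Numerator: 100(j3118) + 200 = 200 + j311800
Denominator: (j3118)^2 + 855(j3118) + 3404 = -9718520 + j2665890
|N| = √(200² + 311800²) ≈ 3.118e+05, ∠N ≈ 89.96°
|D| = √(9718520² + 2665890²) ≈ 1.0078e+07, ∠D ≈ 164.66°
|T| = 3.118e+05 / 1.0078e+07 ≈ 0.030939
Gain = 20 log₁₀(0.030939) ≈ -30.19 dB
∠T = 89.96° − 164.66° = -74.70°

-30.2 dB, -74.7°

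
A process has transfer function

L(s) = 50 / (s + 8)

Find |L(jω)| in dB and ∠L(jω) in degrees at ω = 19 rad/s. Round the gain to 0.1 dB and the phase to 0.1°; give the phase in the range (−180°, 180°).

At s = jω = j19:
pole (s+8): 8 + j19 → |·| = √(8²+19²) = √425 ≈ 20.616, ∠ = arctan(19/8) ≈ 67.17°
|L| = 50 / 20.616 ≈ 2.4253
Gain = 20 log₁₀(2.4253) ≈ 7.70 dB
∠L = 0.00° − 67.17° = -67.17°

7.7 dB, -67.2°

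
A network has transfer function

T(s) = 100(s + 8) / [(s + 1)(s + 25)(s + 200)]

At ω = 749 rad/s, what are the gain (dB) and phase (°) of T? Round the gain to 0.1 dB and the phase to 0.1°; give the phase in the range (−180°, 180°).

-75.3 dB, -163.7°

At s = jω = j749:
zero (s+8): 8 + j749 → |·| = √(8²+749²) = √561065 ≈ 749.04, ∠ = arctan(749/8) ≈ 89.39°
pole (s+1): 1 + j749 → |·| = √(1²+749²) = √561002 ≈ 749, ∠ = arctan(749/1) ≈ 89.92°
pole (s+25): 25 + j749 → |·| = √(25²+749²) = √561626 ≈ 749.42, ∠ = arctan(749/25) ≈ 88.09°
pole (s+200): 200 + j749 → |·| = √(200²+749²) = √601001 ≈ 775.24, ∠ = arctan(749/200) ≈ 75.05°
|T| = 100 · 749.04 / 4.3515e+08 ≈ 0.00017213
Gain = 20 log₁₀(0.00017213) ≈ -75.28 dB
∠T = 89.39° − 253.06° = -163.67°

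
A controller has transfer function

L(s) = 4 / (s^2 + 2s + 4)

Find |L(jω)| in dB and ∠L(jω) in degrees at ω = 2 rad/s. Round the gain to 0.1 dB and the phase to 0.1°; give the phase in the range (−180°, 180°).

At s = jω = j2:
quadratic: (j2)² + 2·j2 + 4 = 0 + j4 → |·| ≈ 4, ∠ ≈ 90.00°
|L| = 4 / 4 ≈ 1
Gain = 20 log₁₀(1) ≈ 0.00 dB
∠L = 0.00° − 90.00° = -90.00°

0.0 dB, -90.0°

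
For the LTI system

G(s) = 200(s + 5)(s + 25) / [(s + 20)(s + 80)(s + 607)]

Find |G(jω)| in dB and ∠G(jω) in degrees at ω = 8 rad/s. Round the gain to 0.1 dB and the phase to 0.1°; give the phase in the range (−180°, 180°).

-26.5 dB, 47.5°

At s = jω = j8:
zero (s+5): 5 + j8 → |·| = √(5²+8²) = √89 ≈ 9.434, ∠ = arctan(8/5) ≈ 57.99°
zero (s+25): 25 + j8 → |·| = √(25²+8²) = √689 ≈ 26.249, ∠ = arctan(8/25) ≈ 17.74°
pole (s+20): 20 + j8 → |·| = √(20²+8²) = √464 ≈ 21.541, ∠ = arctan(8/20) ≈ 21.80°
pole (s+80): 80 + j8 → |·| = √(80²+8²) = √6464 ≈ 80.399, ∠ = arctan(8/80) ≈ 5.71°
pole (s+607): 607 + j8 → |·| = √(607²+8²) = √368513 ≈ 607.05, ∠ = arctan(8/607) ≈ 0.76°
|G| = 200 · 247.63 / 1.0513e+06 ≈ 0.047109
Gain = 20 log₁₀(0.047109) ≈ -26.54 dB
∠G = 75.73° − 28.27° = 47.46°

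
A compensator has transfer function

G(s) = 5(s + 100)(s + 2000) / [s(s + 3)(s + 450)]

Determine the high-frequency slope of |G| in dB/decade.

-20 dB/decade

Each pole contributes −20 dB/decade at high frequency; each zero contributes +20 dB/decade.
Net: 2 zero(s) − 3 pole(s) → -20 dB/decade.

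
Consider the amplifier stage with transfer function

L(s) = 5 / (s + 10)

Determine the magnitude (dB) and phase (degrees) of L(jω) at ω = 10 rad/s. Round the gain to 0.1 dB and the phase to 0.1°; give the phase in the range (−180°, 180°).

-9.0 dB, -45.0°

Substitute s = j10:
Numerator: 5 = 5 + j0
Denominator: (j10) + 10 = 10 + j10
|N| = √(5² + 0²) ≈ 5, ∠N ≈ 0.00°
|D| = √(10² + 10²) ≈ 14.142, ∠D ≈ 45.00°
|L| = 5 / 14.142 ≈ 0.35356
Gain = 20 log₁₀(0.35356) ≈ -9.03 dB
∠L = 0.00° − 45.00° = -45.00°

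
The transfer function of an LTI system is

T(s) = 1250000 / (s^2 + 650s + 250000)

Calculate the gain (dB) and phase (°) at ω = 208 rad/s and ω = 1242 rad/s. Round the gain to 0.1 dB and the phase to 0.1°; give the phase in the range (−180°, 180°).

At s = jω = j208:
quadratic: (j208)² + 650·j208 + 250000 = 206736 + j135200 → |·| ≈ 2.4702e+05, ∠ ≈ 33.18°
|T| = 1250000 / 2.4702e+05 ≈ 5.0603
Gain = 20 log₁₀(5.0603) ≈ 14.08 dB
∠T = 0.00° − 33.18° = -33.18°

At s = jω = j1242:
quadratic: (j1242)² + 650·j1242 + 250000 = -1292564 + j807300 → |·| ≈ 1.524e+06, ∠ ≈ 148.01°
|T| = 1250000 / 1.524e+06 ≈ 0.82021
Gain = 20 log₁₀(0.82021) ≈ -1.72 dB
∠T = 0.00° − 148.01° = -148.01°

ω = 208: 14.1 dB, -33.2°; ω = 1242: -1.7 dB, -148.0°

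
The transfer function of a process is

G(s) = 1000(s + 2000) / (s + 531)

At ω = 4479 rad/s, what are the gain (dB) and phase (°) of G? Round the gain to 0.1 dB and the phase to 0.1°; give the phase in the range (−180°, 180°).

60.7 dB, -17.3°

At s = jω = j4479:
zero (s+2000): 2000 + j4479 → |·| = √(2000²+4479²) = √24061441 ≈ 4905.2, ∠ = arctan(4479/2000) ≈ 65.94°
pole (s+531): 531 + j4479 → |·| = √(531²+4479²) = √20343402 ≈ 4510.4, ∠ = arctan(4479/531) ≈ 83.24°
|G| = 1000 · 4905.2 / 4510.4 ≈ 1087.5
Gain = 20 log₁₀(1087.5) ≈ 60.73 dB
∠G = 65.94° − 83.24° = -17.30°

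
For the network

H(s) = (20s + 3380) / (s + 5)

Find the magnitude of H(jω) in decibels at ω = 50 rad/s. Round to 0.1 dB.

36.9 dB

Substitute s = j50:
Numerator: 20(j50) + 3380 = 3380 + j1000
Denominator: (j50) + 5 = 5 + j50
|N| = √(3380² + 1000²) ≈ 3524.8, ∠N ≈ 16.48°
|D| = √(5² + 50²) ≈ 50.249, ∠D ≈ 84.29°
|H| = 3524.8 / 50.249 ≈ 70.147
Gain = 20 log₁₀(70.147) ≈ 36.92 dB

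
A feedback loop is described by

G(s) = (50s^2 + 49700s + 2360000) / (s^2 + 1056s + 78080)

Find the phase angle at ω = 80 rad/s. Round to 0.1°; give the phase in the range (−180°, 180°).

Substitute s = j80:
Numerator: 50(j80)^2 + 49700(j80) + 2360000 = 2040000 + j3976000
Denominator: (j80)^2 + 1056(j80) + 78080 = 71680 + j84480
|N| = √(2040000² + 3976000²) ≈ 4.4688e+06, ∠N ≈ 62.84°
|D| = √(71680² + 84480²) ≈ 1.1079e+05, ∠D ≈ 49.69°
∠G = 62.84° − 49.69° = 13.15°

13.2°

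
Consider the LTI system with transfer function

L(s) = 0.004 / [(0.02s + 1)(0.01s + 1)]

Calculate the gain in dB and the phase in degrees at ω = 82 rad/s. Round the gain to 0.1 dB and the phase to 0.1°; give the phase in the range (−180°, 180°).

-55.9 dB, -98.0°

At ω = 82 rad/s:
pole (1 + j82·0.02) = 1 + j1.64 → |·| ≈ 1.9208, ∠ ≈ 58.63°
pole (1 + j82·0.01) = 1 + j0.82 → |·| ≈ 1.2932, ∠ ≈ 39.35°
|L| = 0.004 · 1 / (1.9208 · 1.2932) ≈ 0.0016103
Gain = 20 log₁₀(0.0016103) ≈ -55.86 dB
∠L = (0°) − (58.63° + 39.35°) = -97.98°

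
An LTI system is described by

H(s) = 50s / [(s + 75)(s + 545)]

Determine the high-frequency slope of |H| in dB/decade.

-20 dB/decade

Each pole contributes −20 dB/decade at high frequency; each zero contributes +20 dB/decade.
Net: 1 zero(s) − 2 pole(s) → -20 dB/decade.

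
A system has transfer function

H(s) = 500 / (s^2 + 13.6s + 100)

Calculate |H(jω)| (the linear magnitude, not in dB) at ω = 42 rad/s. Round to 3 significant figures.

At s = jω = j42:
quadratic: (j42)² + 13.6·j42 + 100 = -1664 + j571.2 → |·| ≈ 1759.3, ∠ ≈ 161.05°
|H| = 500 / 1759.3 ≈ 0.2842

0.284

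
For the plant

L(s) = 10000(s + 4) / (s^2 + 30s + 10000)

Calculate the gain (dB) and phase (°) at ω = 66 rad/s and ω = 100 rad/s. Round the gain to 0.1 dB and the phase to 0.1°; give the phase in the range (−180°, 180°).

At s = jω = j66:
zero (s+4): 4 + j66 → |·| = √(4²+66²) = √4372 ≈ 66.121, ∠ = arctan(66/4) ≈ 86.53°
quadratic: (j66)² + 30·j66 + 10000 = 5644 + j1980 → |·| ≈ 5981.2, ∠ ≈ 19.33°
|L| = 10000 · 66.121 / 5981.2 ≈ 110.55
Gain = 20 log₁₀(110.55) ≈ 40.87 dB
∠L = 86.53° − 19.33° = 67.20°

At s = jω = j100:
zero (s+4): 4 + j100 → |·| = √(4²+100²) = √10016 ≈ 100.08, ∠ = arctan(100/4) ≈ 87.71°
quadratic: (j100)² + 30·j100 + 10000 = 0 + j3000 → |·| ≈ 3000, ∠ ≈ 90.00°
|L| = 10000 · 100.08 / 3000 ≈ 333.6
Gain = 20 log₁₀(333.6) ≈ 50.46 dB
∠L = 87.71° − 90.00° = -2.29°

ω = 66: 40.9 dB, 67.2°; ω = 100: 50.5 dB, -2.3°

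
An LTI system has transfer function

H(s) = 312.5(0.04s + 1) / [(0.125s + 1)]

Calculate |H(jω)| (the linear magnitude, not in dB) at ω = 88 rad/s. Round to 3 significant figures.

At ω = 88 rad/s:
zero (1 + j88·0.04) = 1 + j3.52 → |·| ≈ 3.6593, ∠ ≈ 74.14°
pole (1 + j88·0.125) = 1 + j11 → |·| ≈ 11.045, ∠ ≈ 84.81°
|H| = 312.5 · 3.6593 / (11.045) ≈ 103.53

104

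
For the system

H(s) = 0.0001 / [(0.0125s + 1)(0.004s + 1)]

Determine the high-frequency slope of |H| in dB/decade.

-40 dB/decade

Each pole contributes −20 dB/decade at high frequency; each zero contributes +20 dB/decade.
Net: 0 zero(s) − 2 pole(s) → -40 dB/decade.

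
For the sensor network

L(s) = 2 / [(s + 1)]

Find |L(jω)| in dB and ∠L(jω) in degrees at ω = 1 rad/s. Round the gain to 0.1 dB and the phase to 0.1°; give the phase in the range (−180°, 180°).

3.0 dB, -45.0°

At ω = 1 rad/s:
pole (1 + j1·1) = 1 + j1 → |·| ≈ 1.4142, ∠ ≈ 45.00°
|L| = 2 · 1 / (1.4142) ≈ 1.4142
Gain = 20 log₁₀(1.4142) ≈ 3.01 dB
∠L = (0°) − (45.00°) = -45.00°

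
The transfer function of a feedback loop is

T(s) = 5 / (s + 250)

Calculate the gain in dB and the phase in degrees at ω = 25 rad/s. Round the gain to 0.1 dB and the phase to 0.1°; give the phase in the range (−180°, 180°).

-34.0 dB, -5.7°

Substitute s = j25:
Numerator: 5 = 5 + j0
Denominator: (j25) + 250 = 250 + j25
|N| = √(5² + 0²) ≈ 5, ∠N ≈ 0.00°
|D| = √(250² + 25²) ≈ 251.25, ∠D ≈ 5.71°
|T| = 5 / 251.25 ≈ 0.0199
Gain = 20 log₁₀(0.0199) ≈ -34.02 dB
∠T = 0.00° − 5.71° = -5.71°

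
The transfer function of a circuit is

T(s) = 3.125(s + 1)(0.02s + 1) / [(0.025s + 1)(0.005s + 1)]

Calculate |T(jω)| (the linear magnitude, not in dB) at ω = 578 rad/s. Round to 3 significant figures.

At ω = 578 rad/s:
zero (1 + j578·1) = 1 + j578 → |·| ≈ 578, ∠ ≈ 89.90°
zero (1 + j578·0.02) = 1 + j11.56 → |·| ≈ 11.603, ∠ ≈ 85.06°
pole (1 + j578·0.025) = 1 + j14.45 → |·| ≈ 14.485, ∠ ≈ 86.04°
pole (1 + j578·0.005) = 1 + j2.89 → |·| ≈ 3.0581, ∠ ≈ 70.91°
|T| = 3.125 · 578 · 11.603 / (14.485 · 3.0581) ≈ 473.13

473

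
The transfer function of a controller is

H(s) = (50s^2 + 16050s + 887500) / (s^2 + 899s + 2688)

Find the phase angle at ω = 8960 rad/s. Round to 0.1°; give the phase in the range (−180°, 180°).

Substitute s = j8960:
Numerator: 50(j8960)^2 + 16050(j8960) + 887500 = -4013192500 + j143808000
Denominator: (j8960)^2 + 899(j8960) + 2688 = -80278912 + j8055040
|N| = √(4013192500² + 143808000²) ≈ 4.0158e+09, ∠N ≈ 177.95°
|D| = √(80278912² + 8055040²) ≈ 8.0682e+07, ∠D ≈ 174.27°
∠H = 177.95° − 174.27° = 3.68°

3.7°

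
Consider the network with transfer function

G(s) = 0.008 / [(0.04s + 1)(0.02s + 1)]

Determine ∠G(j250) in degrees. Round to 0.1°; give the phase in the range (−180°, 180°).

At ω = 250 rad/s:
pole (1 + j250·0.04) = 1 + j10 → |·| ≈ 10.05, ∠ ≈ 84.29°
pole (1 + j250·0.02) = 1 + j5 → |·| ≈ 5.099, ∠ ≈ 78.69°
∠G = (0°) − (84.29° + 78.69°) = -162.98°

-163.0°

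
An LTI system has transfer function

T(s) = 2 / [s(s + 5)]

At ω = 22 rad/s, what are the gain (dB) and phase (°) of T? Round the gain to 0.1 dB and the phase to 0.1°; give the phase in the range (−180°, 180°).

-47.9 dB, -167.2°

At s = jω = j22:
pole (s+5): 5 + j22 → |·| = √(5²+22²) = √509 ≈ 22.561, ∠ = arctan(22/5) ≈ 77.20°
pole at origin: |s| = 22, ∠ = 90.00° (in denominator)
|T| = 2 / 496.34 ≈ 0.0040295
Gain = 20 log₁₀(0.0040295) ≈ -47.89 dB
∠T = 0.00° − 167.20° = -167.20°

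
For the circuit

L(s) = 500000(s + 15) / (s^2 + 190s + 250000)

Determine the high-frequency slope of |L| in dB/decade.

-20 dB/decade

Each pole contributes −20 dB/decade at high frequency; each zero contributes +20 dB/decade.
Net: 1 zero(s) − 2 pole(s) → -20 dB/decade.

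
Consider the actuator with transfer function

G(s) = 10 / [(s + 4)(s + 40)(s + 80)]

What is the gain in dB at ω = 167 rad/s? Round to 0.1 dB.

-114.5 dB

At s = jω = j167:
pole (s+4): 4 + j167 → |·| = √(4²+167²) = √27905 ≈ 167.05, ∠ = arctan(167/4) ≈ 88.63°
pole (s+40): 40 + j167 → |·| = √(40²+167²) = √29489 ≈ 171.72, ∠ = arctan(167/40) ≈ 76.53°
pole (s+80): 80 + j167 → |·| = √(80²+167²) = √34289 ≈ 185.17, ∠ = arctan(167/80) ≈ 64.40°
|G| = 10 / 5.3118e+06 ≈ 1.8826e-06
Gain = 20 log₁₀(1.8826e-06) ≈ -114.50 dB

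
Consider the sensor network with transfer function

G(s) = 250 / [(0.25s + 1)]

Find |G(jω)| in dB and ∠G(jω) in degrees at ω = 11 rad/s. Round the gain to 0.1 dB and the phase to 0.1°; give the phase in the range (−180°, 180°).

38.6 dB, -70.0°

At ω = 11 rad/s:
pole (1 + j11·0.25) = 1 + j2.75 → |·| ≈ 2.9262, ∠ ≈ 70.02°
|G| = 250 · 1 / (2.9262) ≈ 85.435
Gain = 20 log₁₀(85.435) ≈ 38.63 dB
∠G = (0°) − (70.02°) = -70.02°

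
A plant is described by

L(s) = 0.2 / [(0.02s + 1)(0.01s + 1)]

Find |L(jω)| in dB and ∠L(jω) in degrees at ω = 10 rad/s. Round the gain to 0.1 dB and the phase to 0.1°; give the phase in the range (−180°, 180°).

At ω = 10 rad/s:
pole (1 + j10·0.02) = 1 + j0.2 → |·| ≈ 1.0198, ∠ ≈ 11.31°
pole (1 + j10·0.01) = 1 + j0.1 → |·| ≈ 1.005, ∠ ≈ 5.71°
|L| = 0.2 · 1 / (1.0198 · 1.005) ≈ 0.19514
Gain = 20 log₁₀(0.19514) ≈ -14.19 dB
∠L = (0°) − (11.31° + 5.71°) = -17.02°

-14.2 dB, -17.0°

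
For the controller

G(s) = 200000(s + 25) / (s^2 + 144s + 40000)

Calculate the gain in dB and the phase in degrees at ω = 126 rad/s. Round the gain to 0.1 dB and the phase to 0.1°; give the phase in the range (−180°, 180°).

58.6 dB, 41.8°

At s = jω = j126:
zero (s+25): 25 + j126 → |·| = √(25²+126²) = √16501 ≈ 128.46, ∠ = arctan(126/25) ≈ 78.78°
quadratic: (j126)² + 144·j126 + 40000 = 24124 + j18144 → |·| ≈ 30186, ∠ ≈ 36.95°
|G| = 200000 · 128.46 / 30186 ≈ 851.12
Gain = 20 log₁₀(851.12) ≈ 58.60 dB
∠G = 78.78° − 36.95° = 41.83°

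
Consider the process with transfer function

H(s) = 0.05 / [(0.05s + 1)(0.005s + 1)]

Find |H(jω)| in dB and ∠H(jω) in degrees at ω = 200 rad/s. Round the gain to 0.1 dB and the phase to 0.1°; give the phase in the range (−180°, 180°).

-49.1 dB, -129.3°

At ω = 200 rad/s:
pole (1 + j200·0.05) = 1 + j10 → |·| ≈ 10.05, ∠ ≈ 84.29°
pole (1 + j200·0.005) = 1 + j1 → |·| ≈ 1.4142, ∠ ≈ 45.00°
|H| = 0.05 · 1 / (10.05 · 1.4142) ≈ 0.003518
Gain = 20 log₁₀(0.003518) ≈ -49.07 dB
∠H = (0°) − (84.29° + 45.00°) = -129.29°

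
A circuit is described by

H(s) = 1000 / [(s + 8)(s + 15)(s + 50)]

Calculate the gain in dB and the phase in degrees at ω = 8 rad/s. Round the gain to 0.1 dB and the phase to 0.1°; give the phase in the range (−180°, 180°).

-19.8 dB, -82.2°

At s = jω = j8:
pole (s+8): 8 + j8 → |·| = √(8²+8²) = √128 ≈ 11.314, ∠ = arctan(8/8) ≈ 45.00°
pole (s+15): 15 + j8 → |·| = √(15²+8²) = √289 ≈ 17, ∠ = arctan(8/15) ≈ 28.07°
pole (s+50): 50 + j8 → |·| = √(50²+8²) = √2564 ≈ 50.636, ∠ = arctan(8/50) ≈ 9.09°
|H| = 1000 / 9739.2 ≈ 0.10268
Gain = 20 log₁₀(0.10268) ≈ -19.77 dB
∠H = 0.00° − 82.16° = -82.16°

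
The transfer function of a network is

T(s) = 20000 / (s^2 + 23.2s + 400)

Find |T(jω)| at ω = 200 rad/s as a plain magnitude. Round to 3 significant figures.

At s = jω = j200:
quadratic: (j200)² + 23.2·j200 + 400 = -39600 + j4640 → |·| ≈ 39871, ∠ ≈ 173.32°
|T| = 20000 / 39871 ≈ 0.50162

0.502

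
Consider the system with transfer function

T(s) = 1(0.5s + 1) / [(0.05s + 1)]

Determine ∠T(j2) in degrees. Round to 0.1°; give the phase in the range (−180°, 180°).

39.3°

At ω = 2 rad/s:
zero (1 + j2·0.5) = 1 + j1 → |·| ≈ 1.4142, ∠ ≈ 45.00°
pole (1 + j2·0.05) = 1 + j0.1 → |·| ≈ 1.005, ∠ ≈ 5.71°
∠T = (45.00°) − (5.71°) = 39.29°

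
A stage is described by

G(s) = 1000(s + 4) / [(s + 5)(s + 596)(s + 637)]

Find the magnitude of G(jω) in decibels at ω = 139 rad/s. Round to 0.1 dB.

-52.0 dB

At s = jω = j139:
zero (s+4): 4 + j139 → |·| = √(4²+139²) = √19337 ≈ 139.06, ∠ = arctan(139/4) ≈ 88.35°
pole (s+5): 5 + j139 → |·| = √(5²+139²) = √19346 ≈ 139.09, ∠ = arctan(139/5) ≈ 87.94°
pole (s+596): 596 + j139 → |·| = √(596²+139²) = √374537 ≈ 611.99, ∠ = arctan(139/596) ≈ 13.13°
pole (s+637): 637 + j139 → |·| = √(637²+139²) = √425090 ≈ 651.99, ∠ = arctan(139/637) ≈ 12.31°
|G| = 1000 · 139.06 / 5.5498e+07 ≈ 0.0025057
Gain = 20 log₁₀(0.0025057) ≈ -52.02 dB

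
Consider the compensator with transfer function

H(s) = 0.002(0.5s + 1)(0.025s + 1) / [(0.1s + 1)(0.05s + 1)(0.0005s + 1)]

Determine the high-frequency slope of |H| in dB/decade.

-20 dB/decade

Each pole contributes −20 dB/decade at high frequency; each zero contributes +20 dB/decade.
Net: 2 zero(s) − 3 pole(s) → -20 dB/decade.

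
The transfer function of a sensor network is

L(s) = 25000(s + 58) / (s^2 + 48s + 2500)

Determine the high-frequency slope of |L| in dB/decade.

Each pole contributes −20 dB/decade at high frequency; each zero contributes +20 dB/decade.
Net: 1 zero(s) − 2 pole(s) → -20 dB/decade.

-20 dB/decade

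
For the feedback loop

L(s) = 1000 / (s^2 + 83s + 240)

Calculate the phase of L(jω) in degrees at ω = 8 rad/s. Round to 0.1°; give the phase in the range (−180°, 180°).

Substitute s = j8:
Numerator: 1000 = 1000 + j0
Denominator: (j8)^2 + 83(j8) + 240 = 176 + j664
|N| = √(1000² + 0²) ≈ 1000, ∠N ≈ 0.00°
|D| = √(176² + 664²) ≈ 686.93, ∠D ≈ 75.15°
∠L = 0.00° − 75.15° = -75.15°

-75.2°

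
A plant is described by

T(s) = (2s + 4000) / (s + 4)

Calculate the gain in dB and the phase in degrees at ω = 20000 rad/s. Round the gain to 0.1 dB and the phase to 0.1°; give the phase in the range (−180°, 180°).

Substitute s = j20000:
Numerator: 2(j20000) + 4000 = 4000 + j40000
Denominator: (j20000) + 4 = 4 + j20000
|N| = √(4000² + 40000²) ≈ 40200, ∠N ≈ 84.29°
|D| = √(4² + 20000²) ≈ 20000, ∠D ≈ 89.99°
|T| = 40200 / 20000 ≈ 2.01
Gain = 20 log₁₀(2.01) ≈ 6.06 dB
∠T = 84.29° − 89.99° = -5.70°

6.1 dB, -5.7°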